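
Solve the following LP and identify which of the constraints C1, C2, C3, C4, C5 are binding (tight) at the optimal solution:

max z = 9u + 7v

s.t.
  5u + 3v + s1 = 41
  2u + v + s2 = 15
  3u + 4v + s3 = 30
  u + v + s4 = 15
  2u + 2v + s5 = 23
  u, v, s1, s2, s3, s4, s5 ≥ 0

At u = 6, v = 3, compute slack b - a·x for each constraint:
  C1: 41 − 39 = 2  (slack)
  C2: 15 − 15 = 0  (binding)
  C3: 30 − 30 = 0  (binding)
  C4: 15 − 9 = 6  (slack)
  C5: 23 − 18 = 5  (slack)

Optimal: u = 6, v = 3
Binding: C2, C3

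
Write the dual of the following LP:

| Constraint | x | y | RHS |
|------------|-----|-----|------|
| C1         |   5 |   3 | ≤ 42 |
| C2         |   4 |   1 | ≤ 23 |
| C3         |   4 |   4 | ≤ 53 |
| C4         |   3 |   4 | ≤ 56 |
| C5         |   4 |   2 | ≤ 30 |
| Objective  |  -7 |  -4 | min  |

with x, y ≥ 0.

Primal min cᵀx s.t. Ax ≤ b, x ≥ 0  →  Dual max −bᵀy s.t. Aᵀy ≥ −c, y ≥ 0.

Maximize: z = -42y1 - 23y2 - 53y3 - 56y4 - 30y5

Subject to:
  5y1 + 4y2 + 4y3 + 3y4 + 4y5 ≥ 7
  3y1 + y2 + 4y3 + 4y4 + 2y5 ≥ 4
  y1, y2, y3, y4, y5 ≥ 0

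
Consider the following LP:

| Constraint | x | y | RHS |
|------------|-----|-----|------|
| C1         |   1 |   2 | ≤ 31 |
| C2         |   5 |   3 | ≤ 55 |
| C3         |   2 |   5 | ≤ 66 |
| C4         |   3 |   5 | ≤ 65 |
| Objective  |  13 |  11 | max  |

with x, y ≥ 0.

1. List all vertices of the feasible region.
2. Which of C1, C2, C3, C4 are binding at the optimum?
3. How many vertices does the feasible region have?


1. (0, 0), (11, 0), (5, 10), (0, 13)
2. C2, C4
3. 4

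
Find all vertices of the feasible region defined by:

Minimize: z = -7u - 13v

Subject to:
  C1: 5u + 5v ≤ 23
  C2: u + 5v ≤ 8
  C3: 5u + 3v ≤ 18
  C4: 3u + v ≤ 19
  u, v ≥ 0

(0, 0), (3.6, 0), (3, 1), (0, 1.6)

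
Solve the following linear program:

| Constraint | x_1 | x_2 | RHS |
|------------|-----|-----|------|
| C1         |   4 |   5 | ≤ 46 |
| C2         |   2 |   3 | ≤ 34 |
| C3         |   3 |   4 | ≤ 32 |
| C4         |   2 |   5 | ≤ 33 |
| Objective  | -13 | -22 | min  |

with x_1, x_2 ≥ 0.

Evaluate the objective at each vertex of the feasible region:
  z(0, 0) = 0
  z(10.67, 0) = -138.7
  z(4, 5) = -162  ←
  z(0, 6.6) = -145.2
The minimum is at x_1 = 4, x_2 = 5.

x_1 = 4, x_2 = 5, z = -162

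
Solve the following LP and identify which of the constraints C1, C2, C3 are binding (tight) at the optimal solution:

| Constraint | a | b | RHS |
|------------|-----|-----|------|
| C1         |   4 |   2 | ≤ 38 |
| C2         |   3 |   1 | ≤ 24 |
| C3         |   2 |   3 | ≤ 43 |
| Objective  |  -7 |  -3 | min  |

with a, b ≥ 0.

At a = 5, b = 9, compute slack b - a·x for each constraint:
  C1: 38 − 38 = 0  (binding)
  C2: 24 − 24 = 0  (binding)
  C3: 43 − 37 = 6  (slack)

Optimal: a = 5, b = 9
Binding: C1, C2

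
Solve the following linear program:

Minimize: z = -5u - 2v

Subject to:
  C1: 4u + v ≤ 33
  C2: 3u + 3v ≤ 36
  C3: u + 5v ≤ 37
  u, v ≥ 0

Evaluate the objective at each vertex of the feasible region:
  z(0, 0) = 0
  z(8.25, 0) = -41.25
  z(7, 5) = -45  ←
  z(5.75, 6.25) = -41.25
  z(0, 7.4) = -14.8
The minimum is at u = 7, v = 5.

u = 7, v = 5, z = -45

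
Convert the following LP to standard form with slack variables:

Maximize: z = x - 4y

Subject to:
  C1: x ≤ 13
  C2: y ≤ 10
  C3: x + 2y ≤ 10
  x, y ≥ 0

max z = x - 4y

s.t.
  x + s1 = 13
  y + s2 = 10
  x + 2y + s3 = 10
  x, y, s1, s2, s3 ≥ 0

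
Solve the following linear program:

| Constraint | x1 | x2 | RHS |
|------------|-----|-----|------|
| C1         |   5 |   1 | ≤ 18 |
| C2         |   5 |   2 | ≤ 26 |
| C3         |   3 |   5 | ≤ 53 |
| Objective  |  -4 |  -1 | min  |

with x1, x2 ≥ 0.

Evaluate the objective at each vertex of the feasible region:
  z(0, 0) = 0
  z(3.6, 0) = -14.4
  z(2, 8) = -16  ←
  z(1.263, 9.842) = -14.89
  z(0, 10.6) = -10.6
The minimum is at x1 = 2, x2 = 8.

x1 = 2, x2 = 8, z = -16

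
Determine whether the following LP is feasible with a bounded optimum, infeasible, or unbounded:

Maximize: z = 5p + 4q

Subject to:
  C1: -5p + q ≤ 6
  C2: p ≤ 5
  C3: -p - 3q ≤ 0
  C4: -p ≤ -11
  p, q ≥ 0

Infeasible (no feasible solution exists)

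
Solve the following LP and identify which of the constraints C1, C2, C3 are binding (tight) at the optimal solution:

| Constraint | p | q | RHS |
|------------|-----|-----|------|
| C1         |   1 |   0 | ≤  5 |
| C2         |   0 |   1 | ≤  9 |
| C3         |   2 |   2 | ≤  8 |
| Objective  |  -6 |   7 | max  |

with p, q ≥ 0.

At p = 0, q = 4, compute slack b - a·x for each constraint:
  C1: 5 − 0 = 5  (slack)
  C2: 9 − 4 = 5  (slack)
  C3: 8 − 8 = 0  (binding)

Optimal: p = 0, q = 4
Binding: C3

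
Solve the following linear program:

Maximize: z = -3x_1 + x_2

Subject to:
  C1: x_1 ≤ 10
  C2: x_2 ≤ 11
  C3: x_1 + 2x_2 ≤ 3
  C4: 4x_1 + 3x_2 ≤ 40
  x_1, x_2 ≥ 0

Evaluate the objective at each vertex of the feasible region:
  z(0, 0) = 0
  z(3, 0) = -9
  z(0, 1.5) = 1.5  ←
The maximum is at x_1 = 0, x_2 = 1.5.

x_1 = 0, x_2 = 1.5, z = 1.5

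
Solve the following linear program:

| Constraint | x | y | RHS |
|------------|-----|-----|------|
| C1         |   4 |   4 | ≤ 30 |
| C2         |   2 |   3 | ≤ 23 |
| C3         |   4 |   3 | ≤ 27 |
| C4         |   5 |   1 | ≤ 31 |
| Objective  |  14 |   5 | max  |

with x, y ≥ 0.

Evaluate the objective at each vertex of the feasible region:
  z(0, 0) = 0
  z(6.2, 0) = 86.8
  z(6, 1) = 89  ←
  z(4.5, 3) = 78
  z(0, 7.5) = 37.5
The maximum is at x = 6, y = 1.

x = 6, y = 1, z = 89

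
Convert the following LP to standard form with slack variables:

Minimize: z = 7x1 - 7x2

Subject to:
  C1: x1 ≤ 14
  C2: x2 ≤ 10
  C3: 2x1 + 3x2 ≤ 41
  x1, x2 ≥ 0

min z = 7x1 - 7x2

s.t.
  x1 + s1 = 14
  x2 + s2 = 10
  2x1 + 3x2 + s3 = 41
  x1, x2, s1, s2, s3 ≥ 0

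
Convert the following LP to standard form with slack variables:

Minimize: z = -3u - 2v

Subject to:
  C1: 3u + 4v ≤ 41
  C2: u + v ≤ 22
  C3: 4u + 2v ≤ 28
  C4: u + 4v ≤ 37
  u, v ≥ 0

min z = -3u - 2v

s.t.
  3u + 4v + s1 = 41
  u + v + s2 = 22
  4u + 2v + s3 = 28
  u + 4v + s4 = 37
  u, v, s1, s2, s3, s4 ≥ 0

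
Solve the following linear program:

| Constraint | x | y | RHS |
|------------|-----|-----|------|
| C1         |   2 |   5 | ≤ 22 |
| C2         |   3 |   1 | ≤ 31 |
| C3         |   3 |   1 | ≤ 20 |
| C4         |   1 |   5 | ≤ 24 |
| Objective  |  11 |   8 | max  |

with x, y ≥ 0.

Evaluate the objective at each vertex of the feasible region:
  z(0, 0) = 0
  z(6.667, 0) = 73.33
  z(6, 2) = 82  ←
  z(0, 4.4) = 35.2
The maximum is at x = 6, y = 2.

x = 6, y = 2, z = 82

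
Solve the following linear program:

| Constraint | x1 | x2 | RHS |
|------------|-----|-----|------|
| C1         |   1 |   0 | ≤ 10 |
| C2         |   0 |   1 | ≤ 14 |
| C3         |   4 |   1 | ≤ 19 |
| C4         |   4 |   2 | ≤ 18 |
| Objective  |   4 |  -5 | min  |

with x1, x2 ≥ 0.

Evaluate the objective at each vertex of the feasible region:
  z(0, 0) = 0
  z(4.5, 0) = 18
  z(0, 9) = -45  ←
The minimum is at x1 = 0, x2 = 9.

x1 = 0, x2 = 9, z = -45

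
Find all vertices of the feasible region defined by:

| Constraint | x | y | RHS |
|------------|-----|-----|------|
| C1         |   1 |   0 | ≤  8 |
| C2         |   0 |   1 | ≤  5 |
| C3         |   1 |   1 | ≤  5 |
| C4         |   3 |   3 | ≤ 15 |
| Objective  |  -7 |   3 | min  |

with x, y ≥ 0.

(0, 0), (5, 0), (0, 5)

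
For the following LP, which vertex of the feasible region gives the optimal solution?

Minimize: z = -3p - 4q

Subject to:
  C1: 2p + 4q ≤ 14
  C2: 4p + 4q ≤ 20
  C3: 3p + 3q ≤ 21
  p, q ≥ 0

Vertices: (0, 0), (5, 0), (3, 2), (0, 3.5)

Evaluate the objective at each vertex of the feasible region:
  z(0, 0) = 0
  z(5, 0) = -15
  z(3, 2) = -17  ←
  z(0, 3.5) = -14
The minimum is at p = 3, q = 2.

(3, 2)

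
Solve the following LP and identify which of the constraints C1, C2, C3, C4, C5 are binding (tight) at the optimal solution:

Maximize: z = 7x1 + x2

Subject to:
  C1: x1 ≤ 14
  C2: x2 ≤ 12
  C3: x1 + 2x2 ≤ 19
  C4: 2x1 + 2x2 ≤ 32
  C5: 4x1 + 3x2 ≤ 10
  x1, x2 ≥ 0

At x1 = 2.5, x2 = 0, compute slack b - a·x for each constraint:
  C1: 14 − 2.5 = 11.5  (slack)
  C2: 12 − 0 = 12  (slack)
  C3: 19 − 2.5 = 16.5  (slack)
  C4: 32 − 5 = 27  (slack)
  C5: 10 − 10 = 0  (binding)

Optimal: x1 = 2.5, x2 = 0
Binding: C5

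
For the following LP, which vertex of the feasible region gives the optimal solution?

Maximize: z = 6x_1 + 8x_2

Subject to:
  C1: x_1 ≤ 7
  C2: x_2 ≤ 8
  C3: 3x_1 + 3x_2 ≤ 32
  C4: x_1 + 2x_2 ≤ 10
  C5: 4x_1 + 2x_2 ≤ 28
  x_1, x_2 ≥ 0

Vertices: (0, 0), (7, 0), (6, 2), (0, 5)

Evaluate the objective at each vertex of the feasible region:
  z(0, 0) = 0
  z(7, 0) = 42
  z(6, 2) = 52  ←
  z(0, 5) = 40
The maximum is at x_1 = 6, x_2 = 2.

(6, 2)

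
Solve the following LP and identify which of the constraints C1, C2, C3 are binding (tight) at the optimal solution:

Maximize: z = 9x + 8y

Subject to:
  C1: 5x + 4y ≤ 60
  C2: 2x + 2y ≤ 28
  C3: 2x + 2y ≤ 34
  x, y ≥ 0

At x = 4, y = 10, compute slack b - a·x for each constraint:
  C1: 60 − 60 = 0  (binding)
  C2: 28 − 28 = 0  (binding)
  C3: 34 − 28 = 6  (slack)

Optimal: x = 4, y = 10
Binding: C1, C2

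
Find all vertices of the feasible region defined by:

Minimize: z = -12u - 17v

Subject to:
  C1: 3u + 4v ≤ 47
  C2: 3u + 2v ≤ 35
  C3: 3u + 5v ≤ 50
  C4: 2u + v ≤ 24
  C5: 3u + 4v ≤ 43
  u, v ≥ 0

(0, 0), (11.67, 0), (9, 4), (5, 7), (0, 10)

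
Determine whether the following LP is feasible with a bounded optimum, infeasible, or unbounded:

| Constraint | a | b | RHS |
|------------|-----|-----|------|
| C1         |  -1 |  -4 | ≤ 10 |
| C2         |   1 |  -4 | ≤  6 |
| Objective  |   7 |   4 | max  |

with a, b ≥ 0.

Unbounded (objective can increase without bound)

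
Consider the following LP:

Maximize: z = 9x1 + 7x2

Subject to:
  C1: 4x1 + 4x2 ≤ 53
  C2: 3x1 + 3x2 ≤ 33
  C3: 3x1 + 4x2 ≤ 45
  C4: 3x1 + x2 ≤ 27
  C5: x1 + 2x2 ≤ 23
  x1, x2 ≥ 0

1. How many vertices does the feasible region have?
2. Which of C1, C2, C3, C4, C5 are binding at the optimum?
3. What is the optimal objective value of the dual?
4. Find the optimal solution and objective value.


1. 4
2. C2, C4
3. 93
4. x1 = 8, x2 = 3, z = 93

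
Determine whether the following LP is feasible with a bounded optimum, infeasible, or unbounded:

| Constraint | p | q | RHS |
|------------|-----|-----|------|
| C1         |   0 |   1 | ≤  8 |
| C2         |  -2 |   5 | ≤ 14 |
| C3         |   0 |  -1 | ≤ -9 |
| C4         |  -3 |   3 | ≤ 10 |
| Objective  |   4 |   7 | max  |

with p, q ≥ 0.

Infeasible (no feasible solution exists)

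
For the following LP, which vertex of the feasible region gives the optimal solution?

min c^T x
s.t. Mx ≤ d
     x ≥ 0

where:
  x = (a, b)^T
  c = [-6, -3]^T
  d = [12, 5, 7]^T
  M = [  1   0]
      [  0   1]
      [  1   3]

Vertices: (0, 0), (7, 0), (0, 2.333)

Evaluate the objective at each vertex of the feasible region:
  z(0, 0) = 0
  z(7, 0) = -42  ←
  z(0, 2.333) = -7
The minimum is at a = 7, b = 0.

(7, 0)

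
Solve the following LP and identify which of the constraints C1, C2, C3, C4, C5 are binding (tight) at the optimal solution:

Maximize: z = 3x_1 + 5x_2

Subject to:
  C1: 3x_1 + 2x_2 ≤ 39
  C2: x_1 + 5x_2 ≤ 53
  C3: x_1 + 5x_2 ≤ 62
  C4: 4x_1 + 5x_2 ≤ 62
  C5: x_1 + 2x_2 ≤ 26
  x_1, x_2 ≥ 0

At x_1 = 3, x_2 = 10, compute slack b - a·x for each constraint:
  C1: 39 − 29 = 10  (slack)
  C2: 53 − 53 = 0  (binding)
  C3: 62 − 53 = 9  (slack)
  C4: 62 − 62 = 0  (binding)
  C5: 26 − 23 = 3  (slack)

Optimal: x_1 = 3, x_2 = 10
Binding: C2, C4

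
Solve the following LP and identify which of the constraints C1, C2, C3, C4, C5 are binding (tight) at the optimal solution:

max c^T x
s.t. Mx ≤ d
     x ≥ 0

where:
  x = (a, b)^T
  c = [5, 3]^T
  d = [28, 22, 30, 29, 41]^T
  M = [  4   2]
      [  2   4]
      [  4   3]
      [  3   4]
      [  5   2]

At a = 6, b = 2, compute slack b - a·x for each constraint:
  C1: 28 − 28 = 0  (binding)
  C2: 22 − 20 = 2  (slack)
  C3: 30 − 30 = 0  (binding)
  C4: 29 − 26 = 3  (slack)
  C5: 41 − 34 = 7  (slack)

Optimal: a = 6, b = 2
Binding: C1, C3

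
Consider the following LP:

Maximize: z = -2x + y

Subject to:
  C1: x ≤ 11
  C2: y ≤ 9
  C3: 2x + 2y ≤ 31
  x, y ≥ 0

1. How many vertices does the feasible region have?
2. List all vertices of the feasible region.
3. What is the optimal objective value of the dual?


1. 5
2. (0, 0), (11, 0), (11, 4.5), (6.5, 9), (0, 9)
3. 9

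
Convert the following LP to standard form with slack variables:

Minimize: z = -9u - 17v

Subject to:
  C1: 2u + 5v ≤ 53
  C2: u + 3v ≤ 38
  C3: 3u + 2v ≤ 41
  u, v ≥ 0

min z = -9u - 17v

s.t.
  2u + 5v + s1 = 53
  u + 3v + s2 = 38
  3u + 2v + s3 = 41
  u, v, s1, s2, s3 ≥ 0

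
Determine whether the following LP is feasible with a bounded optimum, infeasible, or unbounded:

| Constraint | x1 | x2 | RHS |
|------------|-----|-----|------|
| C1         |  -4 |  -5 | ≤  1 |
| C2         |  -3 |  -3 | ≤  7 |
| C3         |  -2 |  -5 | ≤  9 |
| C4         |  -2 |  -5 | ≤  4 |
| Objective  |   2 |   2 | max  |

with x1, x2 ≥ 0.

Unbounded (objective can increase without bound)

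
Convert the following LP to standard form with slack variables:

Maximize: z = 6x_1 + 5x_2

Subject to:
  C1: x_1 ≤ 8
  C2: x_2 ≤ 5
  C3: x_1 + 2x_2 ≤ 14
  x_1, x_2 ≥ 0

max z = 6x_1 + 5x_2

s.t.
  x_1 + s1 = 8
  x_2 + s2 = 5
  x_1 + 2x_2 + s3 = 14
  x_1, x_2, s1, s2, s3 ≥ 0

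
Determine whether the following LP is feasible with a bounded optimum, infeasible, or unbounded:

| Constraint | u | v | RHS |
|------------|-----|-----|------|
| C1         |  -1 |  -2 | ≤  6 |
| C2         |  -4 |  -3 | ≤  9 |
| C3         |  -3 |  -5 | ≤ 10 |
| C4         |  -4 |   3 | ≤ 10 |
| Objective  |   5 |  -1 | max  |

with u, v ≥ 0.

Unbounded (objective can increase without bound)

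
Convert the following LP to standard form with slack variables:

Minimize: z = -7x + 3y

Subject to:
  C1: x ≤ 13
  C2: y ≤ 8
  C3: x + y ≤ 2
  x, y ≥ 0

min z = -7x + 3y

s.t.
  x + s1 = 13
  y + s2 = 8
  x + y + s3 = 2
  x, y, s1, s2, s3 ≥ 0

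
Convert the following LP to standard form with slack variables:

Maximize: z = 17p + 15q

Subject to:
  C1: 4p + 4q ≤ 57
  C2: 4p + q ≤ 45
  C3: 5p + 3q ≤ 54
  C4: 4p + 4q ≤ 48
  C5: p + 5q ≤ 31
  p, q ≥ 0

max z = 17p + 15q

s.t.
  4p + 4q + s1 = 57
  4p + q + s2 = 45
  5p + 3q + s3 = 54
  4p + 4q + s4 = 48
  p + 5q + s5 = 31
  p, q, s1, s2, s3, s4, s5 ≥ 0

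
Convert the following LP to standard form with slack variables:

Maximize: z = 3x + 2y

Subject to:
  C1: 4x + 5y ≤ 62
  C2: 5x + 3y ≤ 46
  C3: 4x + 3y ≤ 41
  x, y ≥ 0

max z = 3x + 2y

s.t.
  4x + 5y + s1 = 62
  5x + 3y + s2 = 46
  4x + 3y + s3 = 41
  x, y, s1, s2, s3 ≥ 0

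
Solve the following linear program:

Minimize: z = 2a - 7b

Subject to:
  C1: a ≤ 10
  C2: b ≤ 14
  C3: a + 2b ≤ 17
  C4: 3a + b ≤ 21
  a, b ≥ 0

Evaluate the objective at each vertex of the feasible region:
  z(0, 0) = 0
  z(7, 0) = 14
  z(5, 6) = -32
  z(0, 8.5) = -59.5  ←
The minimum is at a = 0, b = 8.5.

a = 0, b = 8.5, z = -59.5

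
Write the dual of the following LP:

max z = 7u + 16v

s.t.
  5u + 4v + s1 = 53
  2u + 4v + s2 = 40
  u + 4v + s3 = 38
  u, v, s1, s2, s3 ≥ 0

Primal max cᵀx s.t. Ax ≤ b, x ≥ 0  →  Dual min bᵀy s.t. Aᵀy ≥ c, y ≥ 0.

Minimize: z = 53y1 + 40y2 + 38y3

Subject to:
  5y1 + 2y2 + y3 ≥ 7
  4y1 + 4y2 + 4y3 ≥ 16
  y1, y2, y3 ≥ 0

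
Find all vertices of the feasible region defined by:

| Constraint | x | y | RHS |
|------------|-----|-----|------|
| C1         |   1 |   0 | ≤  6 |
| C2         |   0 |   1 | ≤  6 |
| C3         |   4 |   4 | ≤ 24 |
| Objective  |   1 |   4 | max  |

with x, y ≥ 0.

(0, 0), (6, 0), (0, 6)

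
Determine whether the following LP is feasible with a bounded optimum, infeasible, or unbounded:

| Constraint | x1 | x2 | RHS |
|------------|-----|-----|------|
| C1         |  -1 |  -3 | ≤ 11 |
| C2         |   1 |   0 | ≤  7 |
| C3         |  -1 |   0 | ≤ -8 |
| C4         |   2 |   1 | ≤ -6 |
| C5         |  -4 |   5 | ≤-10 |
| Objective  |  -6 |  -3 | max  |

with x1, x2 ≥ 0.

Infeasible (no feasible solution exists)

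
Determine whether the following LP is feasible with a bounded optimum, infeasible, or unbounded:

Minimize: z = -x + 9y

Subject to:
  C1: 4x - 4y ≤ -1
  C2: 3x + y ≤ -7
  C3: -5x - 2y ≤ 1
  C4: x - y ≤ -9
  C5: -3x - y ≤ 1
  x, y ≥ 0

Infeasible (no feasible solution exists)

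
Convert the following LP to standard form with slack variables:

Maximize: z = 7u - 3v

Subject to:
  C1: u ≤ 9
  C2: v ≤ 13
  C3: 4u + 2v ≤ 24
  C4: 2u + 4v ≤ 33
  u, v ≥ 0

max z = 7u - 3v

s.t.
  u + s1 = 9
  v + s2 = 13
  4u + 2v + s3 = 24
  2u + 4v + s4 = 33
  u, v, s1, s2, s3, s4 ≥ 0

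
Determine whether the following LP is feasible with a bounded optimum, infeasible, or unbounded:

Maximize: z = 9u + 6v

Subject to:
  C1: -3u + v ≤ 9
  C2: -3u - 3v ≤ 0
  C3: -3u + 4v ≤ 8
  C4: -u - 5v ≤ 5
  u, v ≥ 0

Unbounded (objective can increase without bound)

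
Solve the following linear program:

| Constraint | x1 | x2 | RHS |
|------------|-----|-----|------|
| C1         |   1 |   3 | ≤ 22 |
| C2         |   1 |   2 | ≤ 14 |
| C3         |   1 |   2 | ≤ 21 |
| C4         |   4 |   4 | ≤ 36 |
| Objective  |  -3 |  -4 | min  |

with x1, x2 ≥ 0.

Evaluate the objective at each vertex of the feasible region:
  z(0, 0) = 0
  z(9, 0) = -27
  z(4, 5) = -32  ←
  z(0, 7) = -28
The minimum is at x1 = 4, x2 = 5.

x1 = 4, x2 = 5, z = -32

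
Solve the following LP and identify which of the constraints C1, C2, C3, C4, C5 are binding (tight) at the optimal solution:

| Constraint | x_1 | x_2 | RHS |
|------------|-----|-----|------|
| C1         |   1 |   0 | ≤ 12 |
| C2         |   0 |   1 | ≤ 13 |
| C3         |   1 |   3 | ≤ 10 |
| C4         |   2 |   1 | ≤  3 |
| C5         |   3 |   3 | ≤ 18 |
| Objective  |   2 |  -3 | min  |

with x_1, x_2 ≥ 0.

At x_1 = 0, x_2 = 3, compute slack b - a·x for each constraint:
  C1: 12 − 0 = 12  (slack)
  C2: 13 − 3 = 10  (slack)
  C3: 10 − 9 = 1  (slack)
  C4: 3 − 3 = 0  (binding)
  C5: 18 − 9 = 9  (slack)

Optimal: x_1 = 0, x_2 = 3
Binding: C4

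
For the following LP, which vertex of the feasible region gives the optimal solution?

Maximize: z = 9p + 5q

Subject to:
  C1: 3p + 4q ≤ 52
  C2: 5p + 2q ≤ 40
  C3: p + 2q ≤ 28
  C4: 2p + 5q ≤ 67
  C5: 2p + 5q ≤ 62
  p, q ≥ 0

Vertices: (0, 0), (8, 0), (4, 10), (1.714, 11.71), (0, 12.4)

Evaluate the objective at each vertex of the feasible region:
  z(0, 0) = 0
  z(8, 0) = 72
  z(4, 10) = 86  ←
  z(1.714, 11.71) = 74
  z(0, 12.4) = 62
The maximum is at p = 4, q = 10.

(4, 10)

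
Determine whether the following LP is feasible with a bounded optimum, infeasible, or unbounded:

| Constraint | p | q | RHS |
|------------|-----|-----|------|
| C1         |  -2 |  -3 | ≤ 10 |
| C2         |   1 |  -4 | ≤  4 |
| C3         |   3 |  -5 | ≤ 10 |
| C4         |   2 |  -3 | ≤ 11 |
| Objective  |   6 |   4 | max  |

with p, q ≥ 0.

Unbounded (objective can increase without bound)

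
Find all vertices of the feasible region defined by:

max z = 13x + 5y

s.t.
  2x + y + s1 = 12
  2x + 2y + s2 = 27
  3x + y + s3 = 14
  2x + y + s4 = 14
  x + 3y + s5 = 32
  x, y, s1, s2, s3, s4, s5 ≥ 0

(0, 0), (4.667, 0), (2, 8), (0.8, 10.4), (0, 10.67)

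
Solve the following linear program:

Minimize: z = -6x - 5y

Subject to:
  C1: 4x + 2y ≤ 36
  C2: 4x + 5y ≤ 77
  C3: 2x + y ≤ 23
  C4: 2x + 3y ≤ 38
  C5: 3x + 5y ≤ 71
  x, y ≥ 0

Evaluate the objective at each vertex of the feasible region:
  z(0, 0) = 0
  z(9, 0) = -54
  z(4, 10) = -74  ←
  z(0, 12.67) = -63.33
The minimum is at x = 4, y = 10.

x = 4, y = 10, z = -74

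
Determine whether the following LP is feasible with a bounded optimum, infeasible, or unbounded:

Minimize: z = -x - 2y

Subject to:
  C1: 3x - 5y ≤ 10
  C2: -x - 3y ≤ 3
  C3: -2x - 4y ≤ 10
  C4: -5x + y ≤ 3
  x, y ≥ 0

Unbounded (objective can decrease without bound)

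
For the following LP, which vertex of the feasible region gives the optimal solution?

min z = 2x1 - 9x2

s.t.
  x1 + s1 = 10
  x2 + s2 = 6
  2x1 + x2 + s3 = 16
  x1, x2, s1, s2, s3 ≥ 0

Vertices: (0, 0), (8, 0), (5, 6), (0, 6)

Evaluate the objective at each vertex of the feasible region:
  z(0, 0) = 0
  z(8, 0) = 16
  z(5, 6) = -44
  z(0, 6) = -54  ←
The minimum is at x1 = 0, x2 = 6.

(0, 6)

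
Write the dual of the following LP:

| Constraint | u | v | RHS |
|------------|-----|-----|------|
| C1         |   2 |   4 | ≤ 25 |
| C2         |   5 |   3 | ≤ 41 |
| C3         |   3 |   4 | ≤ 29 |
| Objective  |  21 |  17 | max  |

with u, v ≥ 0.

Primal max cᵀx s.t. Ax ≤ b, x ≥ 0  →  Dual min bᵀy s.t. Aᵀy ≥ c, y ≥ 0.

Minimize: z = 25y1 + 41y2 + 29y3

Subject to:
  2y1 + 5y2 + 3y3 ≥ 21
  4y1 + 3y2 + 4y3 ≥ 17
  y1, y2, y3 ≥ 0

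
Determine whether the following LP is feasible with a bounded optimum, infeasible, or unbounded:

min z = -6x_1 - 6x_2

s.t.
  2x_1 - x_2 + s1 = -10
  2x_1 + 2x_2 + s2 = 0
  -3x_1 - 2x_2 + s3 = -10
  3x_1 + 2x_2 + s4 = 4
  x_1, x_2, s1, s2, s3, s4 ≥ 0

Infeasible (no feasible solution exists)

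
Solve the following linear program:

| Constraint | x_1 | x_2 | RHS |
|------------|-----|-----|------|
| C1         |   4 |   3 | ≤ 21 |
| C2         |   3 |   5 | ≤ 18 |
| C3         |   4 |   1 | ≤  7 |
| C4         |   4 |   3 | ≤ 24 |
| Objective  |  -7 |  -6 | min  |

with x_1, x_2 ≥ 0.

Evaluate the objective at each vertex of the feasible region:
  z(0, 0) = 0
  z(1.75, 0) = -12.25
  z(1, 3) = -25  ←
  z(0, 3.6) = -21.6
The minimum is at x_1 = 1, x_2 = 3.

x_1 = 1, x_2 = 3, z = -25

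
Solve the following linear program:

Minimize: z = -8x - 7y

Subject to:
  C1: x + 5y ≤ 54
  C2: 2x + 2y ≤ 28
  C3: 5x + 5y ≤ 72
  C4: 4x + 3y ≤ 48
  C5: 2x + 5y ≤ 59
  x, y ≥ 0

Evaluate the objective at each vertex of the feasible region:
  z(0, 0) = 0
  z(12, 0) = -96
  z(6, 8) = -104  ←
  z(4, 10) = -102
  z(0, 10.8) = -75.6
The minimum is at x = 6, y = 8.

x = 6, y = 8, z = -104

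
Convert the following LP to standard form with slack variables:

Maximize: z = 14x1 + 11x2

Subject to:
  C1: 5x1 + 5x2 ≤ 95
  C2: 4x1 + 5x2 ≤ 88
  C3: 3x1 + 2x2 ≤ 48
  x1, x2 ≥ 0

max z = 14x1 + 11x2

s.t.
  5x1 + 5x2 + s1 = 95
  4x1 + 5x2 + s2 = 88
  3x1 + 2x2 + s3 = 48
  x1, x2, s1, s2, s3 ≥ 0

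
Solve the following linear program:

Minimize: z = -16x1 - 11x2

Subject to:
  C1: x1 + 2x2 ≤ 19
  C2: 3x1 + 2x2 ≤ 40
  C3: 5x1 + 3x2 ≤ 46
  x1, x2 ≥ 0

Evaluate the objective at each vertex of the feasible region:
  z(0, 0) = 0
  z(9.2, 0) = -147.2
  z(5, 7) = -157  ←
  z(0, 9.5) = -104.5
The minimum is at x1 = 5, x2 = 7.

x1 = 5, x2 = 7, z = -157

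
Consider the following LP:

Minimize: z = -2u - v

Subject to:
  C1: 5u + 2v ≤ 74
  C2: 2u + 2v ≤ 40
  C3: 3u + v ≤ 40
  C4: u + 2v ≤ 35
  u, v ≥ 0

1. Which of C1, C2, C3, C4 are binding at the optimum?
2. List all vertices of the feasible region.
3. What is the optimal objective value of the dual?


1. C2, C3
2. (0, 0), (13.33, 0), (10, 10), (5, 15), (0, 17.5)
3. -30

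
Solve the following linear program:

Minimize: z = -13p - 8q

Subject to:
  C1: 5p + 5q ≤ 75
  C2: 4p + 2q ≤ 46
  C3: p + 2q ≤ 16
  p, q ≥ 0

Evaluate the objective at each vertex of the feasible region:
  z(0, 0) = 0
  z(11.5, 0) = -149.5
  z(10, 3) = -154  ←
  z(0, 8) = -64
The minimum is at p = 10, q = 3.

p = 10, q = 3, z = -154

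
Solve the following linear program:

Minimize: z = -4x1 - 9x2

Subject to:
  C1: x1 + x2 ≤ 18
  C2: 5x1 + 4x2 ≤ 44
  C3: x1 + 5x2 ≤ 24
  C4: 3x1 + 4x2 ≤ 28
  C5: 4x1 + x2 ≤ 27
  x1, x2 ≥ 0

Evaluate the objective at each vertex of the feasible region:
  z(0, 0) = 0
  z(6.75, 0) = -27
  z(6.154, 2.385) = -46.08
  z(4, 4) = -52  ←
  z(0, 4.8) = -43.2
The minimum is at x1 = 4, x2 = 4.

x1 = 4, x2 = 4, z = -52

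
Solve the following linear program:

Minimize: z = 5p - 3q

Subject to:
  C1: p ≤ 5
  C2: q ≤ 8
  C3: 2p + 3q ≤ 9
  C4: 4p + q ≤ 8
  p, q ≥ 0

Evaluate the objective at each vertex of the feasible region:
  z(0, 0) = 0
  z(2, 0) = 10
  z(1.5, 2) = 1.5
  z(0, 3) = -9  ←
The minimum is at p = 0, q = 3.

p = 0, q = 3, z = -9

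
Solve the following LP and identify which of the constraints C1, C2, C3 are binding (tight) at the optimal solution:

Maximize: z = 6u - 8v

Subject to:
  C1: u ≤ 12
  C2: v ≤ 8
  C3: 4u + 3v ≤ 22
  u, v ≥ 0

At u = 5.5, v = 0, compute slack b - a·x for each constraint:
  C1: 12 − 5.5 = 6.5  (slack)
  C2: 8 − 0 = 8  (slack)
  C3: 22 − 22 = 0  (binding)

Optimal: u = 5.5, v = 0
Binding: C3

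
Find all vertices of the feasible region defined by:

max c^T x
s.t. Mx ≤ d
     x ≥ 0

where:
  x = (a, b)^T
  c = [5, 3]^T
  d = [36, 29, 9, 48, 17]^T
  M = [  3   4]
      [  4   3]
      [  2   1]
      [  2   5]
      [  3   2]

(0, 0), (4.5, 0), (1, 7), (0, 8.5)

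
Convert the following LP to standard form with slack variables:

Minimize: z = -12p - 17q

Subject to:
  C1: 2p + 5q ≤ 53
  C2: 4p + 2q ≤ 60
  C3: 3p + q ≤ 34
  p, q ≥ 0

min z = -12p - 17q

s.t.
  2p + 5q + s1 = 53
  4p + 2q + s2 = 60
  3p + q + s3 = 34
  p, q, s1, s2, s3 ≥ 0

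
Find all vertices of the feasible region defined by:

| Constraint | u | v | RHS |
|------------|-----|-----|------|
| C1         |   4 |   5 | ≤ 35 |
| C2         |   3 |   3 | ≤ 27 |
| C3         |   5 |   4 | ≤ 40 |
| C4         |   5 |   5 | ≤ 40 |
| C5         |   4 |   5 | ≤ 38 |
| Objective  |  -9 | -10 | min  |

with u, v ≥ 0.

(0, 0), (8, 0), (5, 3), (0, 7)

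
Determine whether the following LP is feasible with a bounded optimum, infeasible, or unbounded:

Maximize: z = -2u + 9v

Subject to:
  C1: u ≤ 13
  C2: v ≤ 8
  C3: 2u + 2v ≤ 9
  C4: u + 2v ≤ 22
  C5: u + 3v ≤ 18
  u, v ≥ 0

Feasible with a bounded optimal solution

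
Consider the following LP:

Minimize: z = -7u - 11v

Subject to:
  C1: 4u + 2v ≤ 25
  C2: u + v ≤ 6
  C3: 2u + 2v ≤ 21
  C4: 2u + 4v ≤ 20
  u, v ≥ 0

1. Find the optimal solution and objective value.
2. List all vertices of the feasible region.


1. u = 2, v = 4, z = -58
2. (0, 0), (6, 0), (2, 4), (0, 5)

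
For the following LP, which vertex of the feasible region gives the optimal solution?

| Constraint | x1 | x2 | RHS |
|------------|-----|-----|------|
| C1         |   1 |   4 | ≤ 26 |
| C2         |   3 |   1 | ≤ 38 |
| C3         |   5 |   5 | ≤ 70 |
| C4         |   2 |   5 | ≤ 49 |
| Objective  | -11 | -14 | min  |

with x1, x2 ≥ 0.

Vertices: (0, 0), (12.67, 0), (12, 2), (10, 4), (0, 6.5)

Evaluate the objective at each vertex of the feasible region:
  z(0, 0) = 0
  z(12.67, 0) = -139.3
  z(12, 2) = -160
  z(10, 4) = -166  ←
  z(0, 6.5) = -91
The minimum is at x1 = 10, x2 = 4.

(10, 4)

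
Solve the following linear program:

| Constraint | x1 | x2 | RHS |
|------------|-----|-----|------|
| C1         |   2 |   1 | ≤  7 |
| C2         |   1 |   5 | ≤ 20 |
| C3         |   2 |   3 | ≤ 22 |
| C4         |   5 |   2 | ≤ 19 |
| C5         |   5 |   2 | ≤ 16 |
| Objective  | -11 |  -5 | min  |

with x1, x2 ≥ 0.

Evaluate the objective at each vertex of the feasible region:
  z(0, 0) = 0
  z(3.2, 0) = -35.2
  z(2, 3) = -37  ←
  z(1.667, 3.667) = -36.67
  z(0, 4) = -20
The minimum is at x1 = 2, x2 = 3.

x1 = 2, x2 = 3, z = -37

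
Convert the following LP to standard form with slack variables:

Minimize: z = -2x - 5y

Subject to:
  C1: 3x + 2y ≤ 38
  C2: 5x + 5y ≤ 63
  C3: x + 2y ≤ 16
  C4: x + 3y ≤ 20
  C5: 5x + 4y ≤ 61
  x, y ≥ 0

min z = -2x - 5y

s.t.
  3x + 2y + s1 = 38
  5x + 5y + s2 = 63
  x + 2y + s3 = 16
  x + 3y + s4 = 20
  5x + 4y + s5 = 61
  x, y, s1, s2, s3, s4, s5 ≥ 0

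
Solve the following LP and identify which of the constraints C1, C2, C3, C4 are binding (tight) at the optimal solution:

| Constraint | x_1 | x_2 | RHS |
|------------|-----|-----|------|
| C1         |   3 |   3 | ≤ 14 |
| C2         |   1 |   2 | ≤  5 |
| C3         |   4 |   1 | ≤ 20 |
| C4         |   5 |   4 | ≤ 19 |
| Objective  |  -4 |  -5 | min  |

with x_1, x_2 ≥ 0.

At x_1 = 3, x_2 = 1, compute slack b - a·x for each constraint:
  C1: 14 − 12 = 2  (slack)
  C2: 5 − 5 = 0  (binding)
  C3: 20 − 13 = 7  (slack)
  C4: 19 − 19 = 0  (binding)

Optimal: x_1 = 3, x_2 = 1
Binding: C2, C4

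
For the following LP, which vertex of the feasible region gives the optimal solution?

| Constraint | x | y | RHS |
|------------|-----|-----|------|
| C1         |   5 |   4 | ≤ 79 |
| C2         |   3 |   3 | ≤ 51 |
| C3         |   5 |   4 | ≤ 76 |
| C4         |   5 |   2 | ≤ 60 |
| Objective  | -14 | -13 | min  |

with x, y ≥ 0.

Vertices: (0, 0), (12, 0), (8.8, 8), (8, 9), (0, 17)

Evaluate the objective at each vertex of the feasible region:
  z(0, 0) = 0
  z(12, 0) = -168
  z(8.8, 8) = -227.2
  z(8, 9) = -229  ←
  z(0, 17) = -221
The minimum is at x = 8, y = 9.

(8, 9)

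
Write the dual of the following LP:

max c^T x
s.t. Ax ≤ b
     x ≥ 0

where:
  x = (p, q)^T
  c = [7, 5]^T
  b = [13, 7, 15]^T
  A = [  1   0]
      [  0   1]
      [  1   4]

Primal max cᵀx s.t. Ax ≤ b, x ≥ 0  →  Dual min bᵀy s.t. Aᵀy ≥ c, y ≥ 0.

Minimize: z = 13y1 + 7y2 + 15y3

Subject to:
  y1 + y3 ≥ 7
  y2 + 4y3 ≥ 5
  y1, y2, y3 ≥ 0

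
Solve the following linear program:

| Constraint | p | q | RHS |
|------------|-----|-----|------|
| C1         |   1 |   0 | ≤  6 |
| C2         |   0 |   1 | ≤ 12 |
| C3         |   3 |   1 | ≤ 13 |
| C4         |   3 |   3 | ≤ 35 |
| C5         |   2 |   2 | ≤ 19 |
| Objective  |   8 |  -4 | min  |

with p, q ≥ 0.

Evaluate the objective at each vertex of the feasible region:
  z(0, 0) = 0
  z(4.333, 0) = 34.67
  z(1.75, 7.75) = -17
  z(0, 9.5) = -38  ←
The minimum is at p = 0, q = 9.5.

p = 0, q = 9.5, z = -38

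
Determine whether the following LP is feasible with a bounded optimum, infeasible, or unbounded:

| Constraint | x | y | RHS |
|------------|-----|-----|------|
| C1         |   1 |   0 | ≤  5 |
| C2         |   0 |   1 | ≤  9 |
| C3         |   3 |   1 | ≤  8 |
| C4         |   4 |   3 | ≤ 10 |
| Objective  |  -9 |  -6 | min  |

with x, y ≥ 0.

Feasible with a bounded optimal solution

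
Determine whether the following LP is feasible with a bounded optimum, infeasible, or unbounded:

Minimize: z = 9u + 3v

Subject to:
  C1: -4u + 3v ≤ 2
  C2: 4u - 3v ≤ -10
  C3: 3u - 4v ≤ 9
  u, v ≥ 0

Infeasible (no feasible solution exists)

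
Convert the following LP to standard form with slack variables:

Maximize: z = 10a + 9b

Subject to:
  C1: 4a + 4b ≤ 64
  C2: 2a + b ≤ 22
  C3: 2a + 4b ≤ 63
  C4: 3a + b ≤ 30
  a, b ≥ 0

max z = 10a + 9b

s.t.
  4a + 4b + s1 = 64
  2a + b + s2 = 22
  2a + 4b + s3 = 63
  3a + b + s4 = 30
  a, b, s1, s2, s3, s4 ≥ 0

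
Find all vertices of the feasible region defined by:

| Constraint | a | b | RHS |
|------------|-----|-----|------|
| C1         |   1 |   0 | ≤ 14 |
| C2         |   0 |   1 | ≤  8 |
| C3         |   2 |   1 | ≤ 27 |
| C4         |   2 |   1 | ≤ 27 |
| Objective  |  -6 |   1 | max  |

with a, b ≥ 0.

(0, 0), (13.5, 0), (9.5, 8), (0, 8)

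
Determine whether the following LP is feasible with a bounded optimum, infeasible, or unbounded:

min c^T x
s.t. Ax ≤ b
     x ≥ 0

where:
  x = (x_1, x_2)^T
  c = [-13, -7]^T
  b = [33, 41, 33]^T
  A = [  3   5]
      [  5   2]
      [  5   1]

Feasible with a bounded optimal solution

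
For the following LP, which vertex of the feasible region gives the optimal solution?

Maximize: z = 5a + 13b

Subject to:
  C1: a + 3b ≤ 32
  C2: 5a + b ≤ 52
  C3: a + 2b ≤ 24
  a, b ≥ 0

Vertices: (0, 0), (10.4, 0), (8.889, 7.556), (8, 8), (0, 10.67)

Evaluate the objective at each vertex of the feasible region:
  z(0, 0) = 0
  z(10.4, 0) = 52
  z(8.889, 7.556) = 142.7
  z(8, 8) = 144  ←
  z(0, 10.67) = 138.7
The maximum is at a = 8, b = 8.

(8, 8)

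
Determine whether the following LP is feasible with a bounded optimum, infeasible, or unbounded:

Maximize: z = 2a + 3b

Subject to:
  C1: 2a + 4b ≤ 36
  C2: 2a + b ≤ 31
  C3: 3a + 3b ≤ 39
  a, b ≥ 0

Feasible with a bounded optimal solution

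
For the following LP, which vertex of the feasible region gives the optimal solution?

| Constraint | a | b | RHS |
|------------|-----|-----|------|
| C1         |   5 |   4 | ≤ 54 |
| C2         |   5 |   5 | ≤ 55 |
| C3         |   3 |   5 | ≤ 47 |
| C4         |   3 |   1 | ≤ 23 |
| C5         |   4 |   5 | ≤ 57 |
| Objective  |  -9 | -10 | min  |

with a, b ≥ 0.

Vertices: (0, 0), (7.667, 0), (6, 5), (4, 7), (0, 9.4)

Evaluate the objective at each vertex of the feasible region:
  z(0, 0) = 0
  z(7.667, 0) = -69
  z(6, 5) = -104
  z(4, 7) = -106  ←
  z(0, 9.4) = -94
The minimum is at a = 4, b = 7.

(4, 7)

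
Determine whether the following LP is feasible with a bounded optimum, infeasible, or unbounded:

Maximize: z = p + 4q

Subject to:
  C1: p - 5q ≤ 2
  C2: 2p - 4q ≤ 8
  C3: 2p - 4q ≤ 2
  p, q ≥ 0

Unbounded (objective can increase without bound)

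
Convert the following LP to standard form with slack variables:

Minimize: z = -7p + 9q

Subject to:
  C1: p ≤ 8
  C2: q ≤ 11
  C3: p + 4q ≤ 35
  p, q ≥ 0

min z = -7p + 9q

s.t.
  p + s1 = 8
  q + s2 = 11
  p + 4q + s3 = 35
  p, q, s1, s2, s3 ≥ 0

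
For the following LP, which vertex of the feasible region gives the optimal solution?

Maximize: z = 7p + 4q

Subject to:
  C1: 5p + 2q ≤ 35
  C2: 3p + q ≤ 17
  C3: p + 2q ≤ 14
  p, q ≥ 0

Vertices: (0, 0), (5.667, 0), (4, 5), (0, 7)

Evaluate the objective at each vertex of the feasible region:
  z(0, 0) = 0
  z(5.667, 0) = 39.67
  z(4, 5) = 48  ←
  z(0, 7) = 28
The maximum is at p = 4, q = 5.

(4, 5)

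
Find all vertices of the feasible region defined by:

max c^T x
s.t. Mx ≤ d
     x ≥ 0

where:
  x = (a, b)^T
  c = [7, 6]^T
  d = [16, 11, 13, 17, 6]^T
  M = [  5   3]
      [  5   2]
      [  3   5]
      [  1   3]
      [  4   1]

(0, 0), (1.5, 0), (1, 2), (0, 2.6)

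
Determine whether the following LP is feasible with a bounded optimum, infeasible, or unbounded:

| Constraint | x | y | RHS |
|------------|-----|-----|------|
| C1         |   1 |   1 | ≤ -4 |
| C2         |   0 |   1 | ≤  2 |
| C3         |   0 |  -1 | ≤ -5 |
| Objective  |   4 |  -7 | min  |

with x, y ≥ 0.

Infeasible (no feasible solution exists)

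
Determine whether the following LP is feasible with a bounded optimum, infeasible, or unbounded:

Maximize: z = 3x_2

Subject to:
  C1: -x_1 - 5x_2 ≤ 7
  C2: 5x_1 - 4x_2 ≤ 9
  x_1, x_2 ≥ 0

Unbounded (objective can increase without bound)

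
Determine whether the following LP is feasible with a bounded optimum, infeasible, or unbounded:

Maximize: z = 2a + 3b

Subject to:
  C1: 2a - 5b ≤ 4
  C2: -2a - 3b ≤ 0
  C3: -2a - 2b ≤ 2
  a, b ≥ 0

Unbounded (objective can increase without bound)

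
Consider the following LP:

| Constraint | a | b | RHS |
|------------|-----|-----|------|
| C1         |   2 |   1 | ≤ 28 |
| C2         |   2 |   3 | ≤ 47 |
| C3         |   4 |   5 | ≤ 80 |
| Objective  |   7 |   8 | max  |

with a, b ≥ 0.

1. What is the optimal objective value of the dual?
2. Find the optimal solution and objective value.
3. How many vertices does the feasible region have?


1. 134
2. a = 10, b = 8, z = 134
3. 5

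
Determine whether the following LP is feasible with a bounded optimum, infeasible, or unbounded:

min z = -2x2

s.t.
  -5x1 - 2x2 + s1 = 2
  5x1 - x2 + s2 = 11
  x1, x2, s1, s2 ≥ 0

Unbounded (objective can decrease without bound)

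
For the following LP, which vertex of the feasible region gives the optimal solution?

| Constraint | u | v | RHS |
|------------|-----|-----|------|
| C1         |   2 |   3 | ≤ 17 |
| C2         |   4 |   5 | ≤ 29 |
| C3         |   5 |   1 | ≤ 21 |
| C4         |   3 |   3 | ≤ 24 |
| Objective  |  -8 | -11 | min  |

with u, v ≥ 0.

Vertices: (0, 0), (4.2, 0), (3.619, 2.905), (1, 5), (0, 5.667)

Evaluate the objective at each vertex of the feasible region:
  z(0, 0) = 0
  z(4.2, 0) = -33.6
  z(3.619, 2.905) = -60.9
  z(1, 5) = -63  ←
  z(0, 5.667) = -62.33
The minimum is at u = 1, v = 5.

(1, 5)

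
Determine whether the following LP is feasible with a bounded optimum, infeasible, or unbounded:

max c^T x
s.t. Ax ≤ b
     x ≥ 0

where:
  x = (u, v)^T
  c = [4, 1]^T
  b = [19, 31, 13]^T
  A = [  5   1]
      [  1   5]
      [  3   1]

Feasible with a bounded optimal solution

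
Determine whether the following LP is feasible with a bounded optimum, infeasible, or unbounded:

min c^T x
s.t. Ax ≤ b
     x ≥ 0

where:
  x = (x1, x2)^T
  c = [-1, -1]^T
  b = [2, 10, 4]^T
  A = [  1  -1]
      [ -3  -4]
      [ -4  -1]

Unbounded (objective can decrease without bound)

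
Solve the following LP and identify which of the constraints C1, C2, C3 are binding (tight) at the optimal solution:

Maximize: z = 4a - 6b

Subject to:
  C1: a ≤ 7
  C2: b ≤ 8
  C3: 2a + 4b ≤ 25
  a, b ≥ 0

At a = 7, b = 0, compute slack b - a·x for each constraint:
  C1: 7 − 7 = 0  (binding)
  C2: 8 − 0 = 8  (slack)
  C3: 25 − 14 = 11  (slack)

Optimal: a = 7, b = 0
Binding: C1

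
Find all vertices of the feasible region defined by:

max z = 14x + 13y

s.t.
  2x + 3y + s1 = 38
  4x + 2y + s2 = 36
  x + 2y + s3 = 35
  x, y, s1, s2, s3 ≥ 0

(0, 0), (9, 0), (4, 10), (0, 12.67)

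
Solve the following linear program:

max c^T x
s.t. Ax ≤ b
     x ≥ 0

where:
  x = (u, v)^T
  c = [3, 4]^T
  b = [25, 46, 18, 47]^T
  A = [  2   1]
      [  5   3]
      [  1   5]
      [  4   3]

Evaluate the objective at each vertex of the feasible region:
  z(0, 0) = 0
  z(9.2, 0) = 27.6
  z(8, 2) = 32  ←
  z(0, 3.6) = 14.4
The maximum is at u = 8, v = 2.

u = 8, v = 2, z = 32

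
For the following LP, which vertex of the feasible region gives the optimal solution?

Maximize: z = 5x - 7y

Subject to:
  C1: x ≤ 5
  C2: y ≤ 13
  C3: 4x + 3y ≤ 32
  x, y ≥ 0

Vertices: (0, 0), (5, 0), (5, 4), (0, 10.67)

Evaluate the objective at each vertex of the feasible region:
  z(0, 0) = 0
  z(5, 0) = 25  ←
  z(5, 4) = -3
  z(0, 10.67) = -74.67
The maximum is at x = 5, y = 0.

(5, 0)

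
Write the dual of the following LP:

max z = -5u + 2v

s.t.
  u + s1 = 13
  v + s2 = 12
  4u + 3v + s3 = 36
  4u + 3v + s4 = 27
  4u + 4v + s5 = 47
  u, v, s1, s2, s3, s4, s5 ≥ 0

Primal max cᵀx s.t. Ax ≤ b, x ≥ 0  →  Dual min bᵀy s.t. Aᵀy ≥ c, y ≥ 0.

Minimize: z = 13y1 + 12y2 + 36y3 + 27y4 + 47y5

Subject to:
  y1 + 4y3 + 4y4 + 4y5 ≥ -5
  y2 + 3y3 + 3y4 + 4y5 ≥ 2
  y1, y2, y3, y4, y5 ≥ 0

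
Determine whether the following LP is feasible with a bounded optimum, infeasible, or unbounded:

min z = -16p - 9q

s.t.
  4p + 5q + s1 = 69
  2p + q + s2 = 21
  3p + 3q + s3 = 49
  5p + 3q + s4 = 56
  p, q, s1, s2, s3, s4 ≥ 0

Feasible with a bounded optimal solution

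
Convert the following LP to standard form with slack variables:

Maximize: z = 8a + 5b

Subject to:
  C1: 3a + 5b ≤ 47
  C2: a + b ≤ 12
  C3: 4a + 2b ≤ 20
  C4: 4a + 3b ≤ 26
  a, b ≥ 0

max z = 8a + 5b

s.t.
  3a + 5b + s1 = 47
  a + b + s2 = 12
  4a + 2b + s3 = 20
  4a + 3b + s4 = 26
  a, b, s1, s2, s3, s4 ≥ 0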